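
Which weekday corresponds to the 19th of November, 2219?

Friday

January 1, 2219 is a Friday.
Jan 1, 2219 → Feb 1, 2219: 31 days (January has 31).
Feb 1, 2219 → Mar 1, 2219: 28 days (February has 28).
Mar 1, 2219 → Apr 1, 2219: 31 days (March has 31).
Apr 1, 2219 → May 1, 2219: 30 days (April has 30).
May 1, 2219 → Jun 1, 2219: 31 days (May has 31).
Jun 1, 2219 → Jul 1, 2219: 30 days (June has 30).
Jul 1, 2219 → Aug 1, 2219: 31 days (July has 31).
Aug 1, 2219 → Sep 1, 2219: 31 days (August has 31).
Sep 1, 2219 → Oct 1, 2219: 30 days (September has 30).
Oct 1, 2219 → Nov 1, 2219: 31 days (October has 31).
Nov 1, 2219 → Nov 19, 2219: 18 days.
Total: 322 days.
322 mod 7 = 0, so Friday + 0 = Friday.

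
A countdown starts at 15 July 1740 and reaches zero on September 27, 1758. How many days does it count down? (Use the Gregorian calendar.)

6648

Jul 15, 1740 → Jul 15, 1741: 365 days.
Jul 15, 1741 → Jul 15, 1742: 365 days.
Jul 15, 1742 → Jul 15, 1743: 365 days.
Jul 15, 1743 → Jul 15, 1744: 366 days (Feb 29, 1744 is in that span).
Jul 15, 1744 → Jul 15, 1745: 365 days.
Jul 15, 1745 → Jul 15, 1746: 365 days.
Jul 15, 1746 → Jul 15, 1747: 365 days.
Jul 15, 1747 → Jul 15, 1748: 366 days (Feb 29, 1748 is in that span).
Jul 15, 1748 → Jul 15, 1749: 365 days.
Jul 15, 1749 → Jul 15, 1750: 365 days.
Jul 15, 1750 → Jul 15, 1751: 365 days.
Jul 15, 1751 → Jul 15, 1752: 366 days (Feb 29, 1752 is in that span).
Jul 15, 1752 → Jul 15, 1753: 365 days.
Jul 15, 1753 → Jul 15, 1754: 365 days.
Jul 15, 1754 → Jul 15, 1755: 365 days.
Jul 15, 1755 → Jul 15, 1756: 366 days (Feb 29, 1756 is in that span).
Jul 15, 1756 → Jul 15, 1757: 365 days.
Jul 15, 1757 → Jul 15, 1758: 365 days.
Jul 15, 1758 → Aug 15, 1758: 31 days (July has 31).
Aug 15, 1758 → Sep 15, 1758: 31 days (August has 31).
Sep 15, 1758 → Sep 27, 1758: 12 days.
Total: 6648 days.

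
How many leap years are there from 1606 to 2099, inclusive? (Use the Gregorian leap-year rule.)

Multiples of 4 in [1606,2099]: 123.
Of those, multiples of 100: 4 (not leap unless ÷400).
Multiples of 400: 1.
Leap years = 123 − 4 + 1 = 120.

120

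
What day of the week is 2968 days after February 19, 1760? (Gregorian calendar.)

Feb 19, 1760 is a Tuesday.
2968 mod 7 = 0, so 2968 days after a Tuesday is Tuesday + 0 = Tuesday.

Tuesday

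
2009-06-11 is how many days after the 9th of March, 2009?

Mar 9, 2009 → Apr 9, 2009: 31 days (March has 31).
Apr 9, 2009 → May 9, 2009: 30 days (April has 30).
May 9, 2009 → Jun 9, 2009: 31 days (May has 31).
Jun 9, 2009 → Jun 11, 2009: 2 days.
Total: 94 days.

94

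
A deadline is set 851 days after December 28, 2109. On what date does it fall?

+365 (one year) → Dec 28, 2110 (486 left).
+365 (one year) → Dec 28, 2111 (121 left).
Dec has 31 days: +4 → Jan 1, 2112 (117 left).
Jan has 31 days: +31 → Feb 1, 2112 (86 left).
Feb has 29 days: +29 → Mar 1, 2112 (57 left).
Mar has 31 days: +31 → Apr 1, 2112 (26 left).
+26 → Apr 27, 2112.

April 27, 2112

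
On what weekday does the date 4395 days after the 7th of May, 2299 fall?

May 7, 2299 is a Sunday.
4395 mod 7 = 6, so 4395 days after a Sunday is Sunday + 6 = Saturday.

Saturday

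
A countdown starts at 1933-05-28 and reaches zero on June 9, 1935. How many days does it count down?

May 28, 1933 → May 28, 1934: 365 days.
May 28, 1934 → Jun 28, 1934: 31 days (May has 31).
Jun 28, 1934 → Jul 28, 1934: 30 days (June has 30).
Jul 28, 1934 → Aug 28, 1934: 31 days (July has 31).
Aug 28, 1934 → Sep 28, 1934: 31 days (August has 31).
Sep 28, 1934 → Oct 28, 1934: 30 days (September has 30).
Oct 28, 1934 → Nov 28, 1934: 31 days (October has 31).
Nov 28, 1934 → Dec 28, 1934: 30 days (November has 30).
Dec 28, 1934 → Jan 28, 1935: 31 days (December has 31).
Jan 28, 1935 → Feb 28, 1935: 31 days (January has 31).
Feb 28, 1935 → Mar 28, 1935: 28 days (February has 28).
Mar 28, 1935 → Apr 28, 1935: 31 days (March has 31).
Apr 28, 1935 → May 28, 1935: 30 days (April has 30).
May 28, 1935 → Jun 9, 1935: 12 days.
Total: 742 days.

742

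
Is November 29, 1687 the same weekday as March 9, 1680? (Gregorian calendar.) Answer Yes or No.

From Mar 9, 1680 to Nov 29, 1687 is 2821 days.
2821 mod 7 = 0, so they are the same weekday.
(Mar 9, 1680 is a Saturday; Nov 29, 1687 is a Saturday.)

Yes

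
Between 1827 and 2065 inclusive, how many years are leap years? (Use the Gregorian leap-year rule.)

Multiples of 4 in [1827,2065]: 60.
Of those, multiples of 100: 2 (not leap unless ÷400).
Multiples of 400: 1.
Leap years = 60 − 2 + 1 = 59.

59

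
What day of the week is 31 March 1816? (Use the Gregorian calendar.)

Sunday

Doomsday rule: the anchor day for the 1800s is Friday. For year 16: 16÷12 = 1 r 4, and 4÷4 = 1, so 1+4+1 = 6.
Friday + 6 ≡ Thursday — that's 1816's doomsday.
In March the doomsday date is Mar 14.
Mar 31 is 17 days after Mar 14; 17 mod 7 = 3, so Thursday + 3 = Sunday.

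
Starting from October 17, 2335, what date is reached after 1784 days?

September 4, 2340

+366 (one year; includes Feb 29, 2336) → Oct 17, 2336 (1418 left).
+365 (one year) → Oct 17, 2337 (1053 left).
+365 (one year) → Oct 17, 2338 (688 left).
+365 (one year) → Oct 17, 2339 (323 left).
Oct has 31 days: +15 → Nov 1, 2339 (308 left).
Nov has 30 days: +30 → Dec 1, 2339 (278 left).
Dec has 31 days: +31 → Jan 1, 2340 (247 left).
Jan has 31 days: +31 → Feb 1, 2340 (216 left).
Feb has 29 days: +29 → Mar 1, 2340 (187 left).
Mar has 31 days: +31 → Apr 1, 2340 (156 left).
Apr has 30 days: +30 → May 1, 2340 (126 left).
May has 31 days: +31 → Jun 1, 2340 (95 left).
Jun has 30 days: +30 → Jul 1, 2340 (65 left).
Jul has 31 days: +31 → Aug 1, 2340 (34 left).
Aug has 31 days: +31 → Sep 1, 2340 (3 left).
+3 → Sep 4, 2340.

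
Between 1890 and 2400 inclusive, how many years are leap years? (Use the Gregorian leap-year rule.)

Multiples of 4 in [1890,2400]: 128.
Of those, multiples of 100: 6 (not leap unless ÷400).
Multiples of 400: 2.
Leap years = 128 − 6 + 2 = 124.

124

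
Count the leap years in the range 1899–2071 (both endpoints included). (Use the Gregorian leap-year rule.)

42

Multiples of 4 in [1899,2071]: 43.
Of those, multiples of 100: 2 (not leap unless ÷400).
Multiples of 400: 1.
Leap years = 43 − 2 + 1 = 42.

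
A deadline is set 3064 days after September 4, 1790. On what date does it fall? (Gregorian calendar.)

+365 (one year) → Sep 4, 1791 (2699 left).
+366 (one year; includes Feb 29, 1792) → Sep 4, 1792 (2333 left).
+365 (one year) → Sep 4, 1793 (1968 left).
+365 (one year) → Sep 4, 1794 (1603 left).
+365 (one year) → Sep 4, 1795 (1238 left).
+366 (one year; includes Feb 29, 1796) → Sep 4, 1796 (872 left).
+365 (one year) → Sep 4, 1797 (507 left).
+365 (one year) → Sep 4, 1798 (142 left).
Sep has 30 days: +27 → Oct 1, 1798 (115 left).
Oct has 31 days: +31 → Nov 1, 1798 (84 left).
Nov has 30 days: +30 → Dec 1, 1798 (54 left).
Dec has 31 days: +31 → Jan 1, 1799 (23 left).
+23 → Jan 24, 1799.

January 24, 1799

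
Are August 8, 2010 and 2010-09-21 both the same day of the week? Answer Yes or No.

No

From Aug 8, 2010 to Sep 21, 2010 is 44 days.
44 mod 7 = 2, so they are different weekdays.
(Aug 8, 2010 is a Sunday; Sep 21, 2010 is a Tuesday.)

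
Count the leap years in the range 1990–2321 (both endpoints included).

Multiples of 4 in [1990,2321]: 83.
Of those, multiples of 100: 4 (not leap unless ÷400).
Multiples of 400: 1.
Leap years = 83 − 4 + 1 = 80.

80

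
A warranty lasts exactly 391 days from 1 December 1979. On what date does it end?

Dec has 31 days: +31 → Jan 1, 1980 (360 left).
Jan has 31 days: +31 → Feb 1, 1980 (329 left).
Feb has 29 days: +29 → Mar 1, 1980 (300 left).
Mar has 31 days: +31 → Apr 1, 1980 (269 left).
Apr has 30 days: +30 → May 1, 1980 (239 left).
May has 31 days: +31 → Jun 1, 1980 (208 left).
Jun has 30 days: +30 → Jul 1, 1980 (178 left).
Jul has 31 days: +31 → Aug 1, 1980 (147 left).
Aug has 31 days: +31 → Sep 1, 1980 (116 left).
Sep has 30 days: +30 → Oct 1, 1980 (86 left).
Oct has 31 days: +31 → Nov 1, 1980 (55 left).
Nov has 30 days: +30 → Dec 1, 1980 (25 left).
+25 → Dec 26, 1980.

December 26, 1980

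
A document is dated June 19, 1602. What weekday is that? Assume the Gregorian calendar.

Wednesday

Doomsday rule: the anchor day for the 1600s is Tuesday. For year 02: 2÷12 = 0 r 2, and 2÷4 = 0, so 0+2+0 = 2.
Tuesday + 2 ≡ Thursday — that's 1602's doomsday.
In June the doomsday date is Jun 6.
Jun 19 is 13 days after Jun 6; 13 mod 7 = 6, so Thursday + 6 = Wednesday.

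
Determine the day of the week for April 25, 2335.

Thursday

Doomsday rule: the anchor day for the 2300s is Wednesday. For year 35: 35÷12 = 2 r 11, and 11÷4 = 2, so 2+11+2 = 15.
Wednesday + 15 ≡ Thursday — that's 2335's doomsday.
In April the doomsday date is Apr 4.
Apr 25 is 21 days after Apr 4; 21 mod 7 = 0, so Thursday + 0 = Thursday.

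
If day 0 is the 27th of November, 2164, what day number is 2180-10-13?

5799

Nov 27, 2164 → Nov 27, 2165: 365 days.
Nov 27, 2165 → Nov 27, 2166: 365 days.
Nov 27, 2166 → Nov 27, 2167: 365 days.
Nov 27, 2167 → Nov 27, 2168: 366 days (Feb 29, 2168 is in that span).
Nov 27, 2168 → Nov 27, 2169: 365 days.
Nov 27, 2169 → Nov 27, 2170: 365 days.
Nov 27, 2170 → Nov 27, 2171: 365 days.
Nov 27, 2171 → Nov 27, 2172: 366 days (Feb 29, 2172 is in that span).
Nov 27, 2172 → Nov 27, 2173: 365 days.
Nov 27, 2173 → Nov 27, 2174: 365 days.
Nov 27, 2174 → Nov 27, 2175: 365 days.
Nov 27, 2175 → Nov 27, 2176: 366 days (Feb 29, 2176 is in that span).
Nov 27, 2176 → Nov 27, 2177: 365 days.
Nov 27, 2177 → Nov 27, 2178: 365 days.
Nov 27, 2178 → Nov 27, 2179: 365 days.
Nov 27, 2179 → Dec 27, 2179: 30 days (November has 30).
Dec 27, 2179 → Jan 27, 2180: 31 days (December has 31).
Jan 27, 2180 → Feb 27, 2180: 31 days (January has 31).
Feb 27, 2180 → Mar 27, 2180: 29 days (February has 29).
Mar 27, 2180 → Apr 27, 2180: 31 days (March has 31).
Apr 27, 2180 → May 27, 2180: 30 days (April has 30).
May 27, 2180 → Jun 27, 2180: 31 days (May has 31).
Jun 27, 2180 → Jul 27, 2180: 30 days (June has 30).
Jul 27, 2180 → Aug 27, 2180: 31 days (July has 31).
Aug 27, 2180 → Sep 27, 2180: 31 days (August has 31).
Sep 27, 2180 → Oct 13, 2180: 16 days.
Total: 5799 days.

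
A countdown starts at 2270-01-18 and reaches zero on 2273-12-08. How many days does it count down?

Jan 18, 2270 → Jan 18, 2271: 365 days.
Jan 18, 2271 → Jan 18, 2272: 365 days.
Jan 18, 2272 → Jan 18, 2273: 366 days (Feb 29, 2272 is in that span).
Jan 18, 2273 → Feb 18, 2273: 31 days (January has 31).
Feb 18, 2273 → Mar 18, 2273: 28 days (February has 28).
Mar 18, 2273 → Apr 18, 2273: 31 days (March has 31).
Apr 18, 2273 → May 18, 2273: 30 days (April has 30).
May 18, 2273 → Jun 18, 2273: 31 days (May has 31).
Jun 18, 2273 → Jul 18, 2273: 30 days (June has 30).
Jul 18, 2273 → Aug 18, 2273: 31 days (July has 31).
Aug 18, 2273 → Sep 18, 2273: 31 days (August has 31).
Sep 18, 2273 → Oct 18, 2273: 30 days (September has 30).
Oct 18, 2273 → Nov 18, 2273: 31 days (October has 31).
Nov 18, 2273 → Dec 8, 2273: 20 days.
Total: 1420 days.

1420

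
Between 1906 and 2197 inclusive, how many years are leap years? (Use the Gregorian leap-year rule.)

72

Multiples of 4 in [1906,2197]: 73.
Of those, multiples of 100: 2 (not leap unless ÷400).
Multiples of 400: 1.
Leap years = 73 − 2 + 1 = 72.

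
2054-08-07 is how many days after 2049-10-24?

Oct 24, 2049 → Oct 24, 2050: 365 days.
Oct 24, 2050 → Oct 24, 2051: 365 days.
Oct 24, 2051 → Oct 24, 2052: 366 days (Feb 29, 2052 is in that span).
Oct 24, 2052 → Oct 24, 2053: 365 days.
Oct 24, 2053 → Nov 24, 2053: 31 days (October has 31).
Nov 24, 2053 → Dec 24, 2053: 30 days (November has 30).
Dec 24, 2053 → Jan 24, 2054: 31 days (December has 31).
Jan 24, 2054 → Feb 24, 2054: 31 days (January has 31).
Feb 24, 2054 → Mar 24, 2054: 28 days (February has 28).
Mar 24, 2054 → Apr 24, 2054: 31 days (March has 31).
Apr 24, 2054 → May 24, 2054: 30 days (April has 30).
May 24, 2054 → Jun 24, 2054: 31 days (May has 31).
Jun 24, 2054 → Jul 24, 2054: 30 days (June has 30).
Jul 24, 2054 → Aug 7, 2054: 14 days.
Total: 1748 days.

1748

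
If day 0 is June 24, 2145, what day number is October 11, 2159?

Jun 24, 2145 → Jun 24, 2146: 365 days.
Jun 24, 2146 → Jun 24, 2147: 365 days.
Jun 24, 2147 → Jun 24, 2148: 366 days (Feb 29, 2148 is in that span).
Jun 24, 2148 → Jun 24, 2149: 365 days.
Jun 24, 2149 → Jun 24, 2150: 365 days.
Jun 24, 2150 → Jun 24, 2151: 365 days.
Jun 24, 2151 → Jun 24, 2152: 366 days (Feb 29, 2152 is in that span).
Jun 24, 2152 → Jun 24, 2153: 365 days.
Jun 24, 2153 → Jun 24, 2154: 365 days.
Jun 24, 2154 → Jun 24, 2155: 365 days.
Jun 24, 2155 → Jun 24, 2156: 366 days (Feb 29, 2156 is in that span).
Jun 24, 2156 → Jun 24, 2157: 365 days.
Jun 24, 2157 → Jun 24, 2158: 365 days.
Jun 24, 2158 → Jun 24, 2159: 365 days.
Jun 24, 2159 → Jul 24, 2159: 30 days (June has 30).
Jul 24, 2159 → Aug 24, 2159: 31 days (July has 31).
Aug 24, 2159 → Sep 24, 2159: 31 days (August has 31).
Sep 24, 2159 → Oct 11, 2159: 17 days.
Total: 5222 days.

5222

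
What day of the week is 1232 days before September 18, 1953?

Sep 18, 1953 is a Friday.
1232 mod 7 = 0, so 1232 days before a Friday is Friday − 0 = Friday.

Friday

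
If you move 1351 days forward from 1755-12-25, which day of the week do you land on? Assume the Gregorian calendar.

Dec 25, 1755 is a Thursday.
1351 mod 7 = 0, so 1351 days after a Thursday is Thursday + 0 = Thursday.

Thursday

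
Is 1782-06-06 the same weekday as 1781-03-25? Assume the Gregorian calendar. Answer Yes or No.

From Mar 25, 1781 to Jun 6, 1782 is 438 days.
438 mod 7 = 4, so they are different weekdays.
(Mar 25, 1781 is a Sunday; Jun 6, 1782 is a Thursday.)

No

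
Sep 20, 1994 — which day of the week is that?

Tuesday

Doomsday rule: the anchor day for the 1900s is Wednesday. For year 94: 94÷12 = 7 r 10, and 10÷4 = 2, so 7+10+2 = 19.
Wednesday + 19 ≡ Monday — that's 1994's doomsday.
In September the doomsday date is Sep 5.
Sep 20 is 15 days after Sep 5; 15 mod 7 = 1, so Monday + 1 = Tuesday.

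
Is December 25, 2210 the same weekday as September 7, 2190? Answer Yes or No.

From Sep 7, 2190 to Dec 25, 2210 is 7413 days.
7413 mod 7 = 0, so they are the same weekday.
(Sep 7, 2190 is a Tuesday; Dec 25, 2210 is a Tuesday.)

Yes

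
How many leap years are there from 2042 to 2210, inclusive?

40

Multiples of 4 in [2042,2210]: 42.
Of those, multiples of 100: 2 (not leap unless ÷400).
Multiples of 400: 0.
Leap years = 42 − 2 + 0 = 40.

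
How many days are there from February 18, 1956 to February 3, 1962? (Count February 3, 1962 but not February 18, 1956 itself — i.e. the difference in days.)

Feb 18, 1956 → Feb 18, 1957: 366 days (Feb 29, 1956 is in that span).
Feb 18, 1957 → Feb 18, 1958: 365 days.
Feb 18, 1958 → Feb 18, 1959: 365 days.
Feb 18, 1959 → Feb 18, 1960: 365 days.
Feb 18, 1960 → Feb 18, 1961: 366 days (Feb 29, 1960 is in that span).
Feb 18, 1961 → Mar 18, 1961: 28 days (February has 28).
Mar 18, 1961 → Apr 18, 1961: 31 days (March has 31).
Apr 18, 1961 → May 18, 1961: 30 days (April has 30).
May 18, 1961 → Jun 18, 1961: 31 days (May has 31).
Jun 18, 1961 → Jul 18, 1961: 30 days (June has 30).
Jul 18, 1961 → Aug 18, 1961: 31 days (July has 31).
Aug 18, 1961 → Sep 18, 1961: 31 days (August has 31).
Sep 18, 1961 → Oct 18, 1961: 30 days (September has 30).
Oct 18, 1961 → Nov 18, 1961: 31 days (October has 31).
Nov 18, 1961 → Dec 18, 1961: 30 days (November has 30).
Dec 18, 1961 → Jan 18, 1962: 31 days (December has 31).
Jan 18, 1962 → Feb 3, 1962: 16 days.
Total: 2177 days.

2177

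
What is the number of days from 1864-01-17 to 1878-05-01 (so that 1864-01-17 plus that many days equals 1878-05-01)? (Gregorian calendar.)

Jan 17, 1864 → Jan 17, 1865: 366 days (Feb 29, 1864 is in that span).
Jan 17, 1865 → Jan 17, 1866: 365 days.
Jan 17, 1866 → Jan 17, 1867: 365 days.
Jan 17, 1867 → Jan 17, 1868: 365 days.
Jan 17, 1868 → Jan 17, 1869: 366 days (Feb 29, 1868 is in that span).
Jan 17, 1869 → Jan 17, 1870: 365 days.
Jan 17, 1870 → Jan 17, 1871: 365 days.
Jan 17, 1871 → Jan 17, 1872: 365 days.
Jan 17, 1872 → Jan 17, 1873: 366 days (Feb 29, 1872 is in that span).
Jan 17, 1873 → Jan 17, 1874: 365 days.
Jan 17, 1874 → Jan 17, 1875: 365 days.
Jan 17, 1875 → Jan 17, 1876: 365 days.
Jan 17, 1876 → Jan 17, 1877: 366 days (Feb 29, 1876 is in that span).
Jan 17, 1877 → Jan 17, 1878: 365 days.
Jan 17, 1878 → Feb 17, 1878: 31 days (January has 31).
Feb 17, 1878 → Mar 17, 1878: 28 days (February has 28).
Mar 17, 1878 → Apr 17, 1878: 31 days (March has 31).
Apr 17, 1878 → May 1, 1878: 14 days.
Total: 5218 days.

5218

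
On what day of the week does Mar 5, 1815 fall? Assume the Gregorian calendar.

Doomsday rule: the anchor day for the 1800s is Friday. For year 15: 15÷12 = 1 r 3, and 3÷4 = 0, so 1+3+0 = 4.
Friday + 4 ≡ Tuesday — that's 1815's doomsday.
In March the doomsday date is Mar 14.
Mar 5 is 9 days before Mar 14; 9 mod 7 = 2, so Tuesday − 2 = Sunday.

Sunday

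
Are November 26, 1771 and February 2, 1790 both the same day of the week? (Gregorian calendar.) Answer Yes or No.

From Nov 26, 1771 to Feb 2, 1790 is 6643 days.
6643 mod 7 = 0, so they are the same weekday.
(Nov 26, 1771 is a Tuesday; Feb 2, 1790 is a Tuesday.)

Yes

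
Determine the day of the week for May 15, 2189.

Doomsday rule: the anchor day for the 2100s is Sunday. For year 89: 89÷12 = 7 r 5, and 5÷4 = 1, so 7+5+1 = 13.
Sunday + 13 ≡ Saturday — that's 2189's doomsday.
In May the doomsday date is May 9.
May 15 is 6 days after May 9; 6 mod 7 = 6, so Saturday + 6 = Friday.

Friday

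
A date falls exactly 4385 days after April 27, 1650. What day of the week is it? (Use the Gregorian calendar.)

Saturday

Apr 27, 1650 is a Wednesday.
4385 mod 7 = 3, so 4385 days after a Wednesday is Wednesday + 3 = Saturday.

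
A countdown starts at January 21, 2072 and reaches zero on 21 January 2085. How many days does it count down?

Jan 21, 2072 → Jan 21, 2073: 366 days (Feb 29, 2072 is in that span).
Jan 21, 2073 → Jan 21, 2074: 365 days.
Jan 21, 2074 → Jan 21, 2075: 365 days.
Jan 21, 2075 → Jan 21, 2076: 365 days.
Jan 21, 2076 → Jan 21, 2077: 366 days (Feb 29, 2076 is in that span).
Jan 21, 2077 → Jan 21, 2078: 365 days.
Jan 21, 2078 → Jan 21, 2079: 365 days.
Jan 21, 2079 → Jan 21, 2080: 365 days.
Jan 21, 2080 → Jan 21, 2081: 366 days (Feb 29, 2080 is in that span).
Jan 21, 2081 → Jan 21, 2082: 365 days.
Jan 21, 2082 → Jan 21, 2083: 365 days.
Jan 21, 2083 → Jan 21, 2084: 365 days.
Jan 21, 2084 → Feb 21, 2084: 31 days (January has 31).
Feb 21, 2084 → Mar 21, 2084: 29 days (February has 29).
Mar 21, 2084 → Apr 21, 2084: 31 days (March has 31).
Apr 21, 2084 → May 21, 2084: 30 days (April has 30).
May 21, 2084 → Jun 21, 2084: 31 days (May has 31).
Jun 21, 2084 → Jul 21, 2084: 30 days (June has 30).
Jul 21, 2084 → Aug 21, 2084: 31 days (July has 31).
Aug 21, 2084 → Sep 21, 2084: 31 days (August has 31).
Sep 21, 2084 → Oct 21, 2084: 30 days (September has 30).
Oct 21, 2084 → Nov 21, 2084: 31 days (October has 31).
Nov 21, 2084 → Dec 21, 2084: 30 days (November has 30).
Dec 21, 2084 → Jan 21, 2085: 31 days.
Total: 4749 days.

4749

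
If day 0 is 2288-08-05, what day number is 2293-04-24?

Aug 5, 2288 → Aug 5, 2289: 365 days.
Aug 5, 2289 → Aug 5, 2290: 365 days.
Aug 5, 2290 → Aug 5, 2291: 365 days.
Aug 5, 2291 → Aug 5, 2292: 366 days (Feb 29, 2292 is in that span).
Aug 5, 2292 → Sep 5, 2292: 31 days (August has 31).
Sep 5, 2292 → Oct 5, 2292: 30 days (September has 30).
Oct 5, 2292 → Nov 5, 2292: 31 days (October has 31).
Nov 5, 2292 → Dec 5, 2292: 30 days (November has 30).
Dec 5, 2292 → Jan 5, 2293: 31 days (December has 31).
Jan 5, 2293 → Feb 5, 2293: 31 days (January has 31).
Feb 5, 2293 → Mar 5, 2293: 28 days (February has 28).
Mar 5, 2293 → Apr 5, 2293: 31 days (March has 31).
Apr 5, 2293 → Apr 24, 2293: 19 days.
Total: 1723 days.

1723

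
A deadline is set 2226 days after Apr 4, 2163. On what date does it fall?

+366 (one year; includes Feb 29, 2164) → Apr 4, 2164 (1860 left).
+365 (one year) → Apr 4, 2165 (1495 left).
+365 (one year) → Apr 4, 2166 (1130 left).
+365 (one year) → Apr 4, 2167 (765 left).
+366 (one year; includes Feb 29, 2168) → Apr 4, 2168 (399 left).
Apr has 30 days: +27 → May 1, 2168 (372 left).
May has 31 days: +31 → Jun 1, 2168 (341 left).
Jun has 30 days: +30 → Jul 1, 2168 (311 left).
Jul has 31 days: +31 → Aug 1, 2168 (280 left).
Aug has 31 days: +31 → Sep 1, 2168 (249 left).
Sep has 30 days: +30 → Oct 1, 2168 (219 left).
Oct has 31 days: +31 → Nov 1, 2168 (188 left).
Nov has 30 days: +30 → Dec 1, 2168 (158 left).
Dec has 31 days: +31 → Jan 1, 2169 (127 left).
Jan has 31 days: +31 → Feb 1, 2169 (96 left).
Feb has 28 days: +28 → Mar 1, 2169 (68 left).
Mar has 31 days: +31 → Apr 1, 2169 (37 left).
Apr has 30 days: +30 → May 1, 2169 (7 left).
+7 → May 8, 2169.

May 8, 2169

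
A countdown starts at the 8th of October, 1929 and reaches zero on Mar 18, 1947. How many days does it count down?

Oct 8, 1929 → Oct 8, 1930: 365 days.
Oct 8, 1930 → Oct 8, 1931: 365 days.
Oct 8, 1931 → Oct 8, 1932: 366 days (Feb 29, 1932 is in that span).
Oct 8, 1932 → Oct 8, 1933: 365 days.
Oct 8, 1933 → Oct 8, 1934: 365 days.
Oct 8, 1934 → Oct 8, 1935: 365 days.
Oct 8, 1935 → Oct 8, 1936: 366 days (Feb 29, 1936 is in that span).
Oct 8, 1936 → Oct 8, 1937: 365 days.
Oct 8, 1937 → Oct 8, 1938: 365 days.
Oct 8, 1938 → Oct 8, 1939: 365 days.
Oct 8, 1939 → Oct 8, 1940: 366 days (Feb 29, 1940 is in that span).
Oct 8, 1940 → Oct 8, 1941: 365 days.
Oct 8, 1941 → Oct 8, 1942: 365 days.
Oct 8, 1942 → Oct 8, 1943: 365 days.
Oct 8, 1943 → Oct 8, 1944: 366 days (Feb 29, 1944 is in that span).
Oct 8, 1944 → Oct 8, 1945: 365 days.
Oct 8, 1945 → Oct 8, 1946: 365 days.
Oct 8, 1946 → Nov 8, 1946: 31 days (October has 31).
Nov 8, 1946 → Dec 8, 1946: 30 days (November has 30).
Dec 8, 1946 → Jan 8, 1947: 31 days (December has 31).
Jan 8, 1947 → Feb 8, 1947: 31 days (January has 31).
Feb 8, 1947 → Mar 8, 1947: 28 days (February has 28).
Mar 8, 1947 → Mar 18, 1947: 10 days.
Total: 6370 days.

6370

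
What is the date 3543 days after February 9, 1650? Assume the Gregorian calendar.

+365 (one year) → Feb 9, 1651 (3178 left).
+365 (one year) → Feb 9, 1652 (2813 left).
+366 (one year; includes Feb 29, 1652) → Feb 9, 1653 (2447 left).
+365 (one year) → Feb 9, 1654 (2082 left).
+365 (one year) → Feb 9, 1655 (1717 left).
+365 (one year) → Feb 9, 1656 (1352 left).
+366 (one year; includes Feb 29, 1656) → Feb 9, 1657 (986 left).
+365 (one year) → Feb 9, 1658 (621 left).
+365 (one year) → Feb 9, 1659 (256 left).
Feb has 28 days: +20 → Mar 1, 1659 (236 left).
Mar has 31 days: +31 → Apr 1, 1659 (205 left).
Apr has 30 days: +30 → May 1, 1659 (175 left).
May has 31 days: +31 → Jun 1, 1659 (144 left).
Jun has 30 days: +30 → Jul 1, 1659 (114 left).
Jul has 31 days: +31 → Aug 1, 1659 (83 left).
Aug has 31 days: +31 → Sep 1, 1659 (52 left).
Sep has 30 days: +30 → Oct 1, 1659 (22 left).
+22 → Oct 23, 1659.

October 23, 1659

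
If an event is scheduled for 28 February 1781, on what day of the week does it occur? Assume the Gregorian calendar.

Wednesday

Doomsday rule: the anchor day for the 1700s is Sunday. For year 81: 81÷12 = 6 r 9, and 9÷4 = 2, so 6+9+2 = 17.
Sunday + 17 ≡ Wednesday — that's 1781's doomsday.
In February the doomsday date is Feb 28 (1781 is not a leap year).
Feb 28 is the doomsday itself: Wednesday.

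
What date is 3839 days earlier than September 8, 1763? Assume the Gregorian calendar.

March 5, 1753

−365 (one year) → Sep 8, 1762 (3474 left).
−365 (one year) → Sep 8, 1761 (3109 left).
−365 (one year) → Sep 8, 1760 (2744 left).
−366 (one year; includes Feb 29, 1760) → Sep 8, 1759 (2378 left).
−365 (one year) → Sep 8, 1758 (2013 left).
−365 (one year) → Sep 8, 1757 (1648 left).
−365 (one year) → Sep 8, 1756 (1283 left).
−366 (one year; includes Feb 29, 1756) → Sep 8, 1755 (917 left).
−365 (one year) → Sep 8, 1754 (552 left).
−365 (one year) → Sep 8, 1753 (187 left).
−8 → Aug 31, 1753 (end of Aug, 31 days; 179 left).
−31 → Jul 31, 1753 (end of Jul, 31 days; 148 left).
−31 → Jun 30, 1753 (end of Jun, 30 days; 117 left).
−30 → May 31, 1753 (end of May, 31 days; 87 left).
−31 → Apr 30, 1753 (end of Apr, 30 days; 56 left).
−30 → Mar 31, 1753 (end of Mar, 31 days; 26 left).
−26 → Mar 5, 1753.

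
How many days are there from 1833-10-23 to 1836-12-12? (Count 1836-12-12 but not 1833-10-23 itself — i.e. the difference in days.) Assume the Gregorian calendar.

1146

Oct 23, 1833 → Oct 23, 1834: 365 days.
Oct 23, 1834 → Oct 23, 1835: 365 days.
Oct 23, 1835 → Oct 23, 1836: 366 days (Feb 29, 1836 is in that span).
Oct 23, 1836 → Nov 23, 1836: 31 days (October has 31).
Nov 23, 1836 → Dec 12, 1836: 19 days.
Total: 1146 days.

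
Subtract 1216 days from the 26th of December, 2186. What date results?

August 28, 2183

−365 (one year) → Dec 26, 2185 (851 left).
−365 (one year) → Dec 26, 2184 (486 left).
−366 (one year; includes Feb 29, 2184) → Dec 26, 2183 (120 left).
−26 → Nov 30, 2183 (end of Nov, 30 days; 94 left).
−30 → Oct 31, 2183 (end of Oct, 31 days; 64 left).
−31 → Sep 30, 2183 (end of Sep, 30 days; 33 left).
−30 → Aug 31, 2183 (end of Aug, 31 days; 3 left).
−3 → Aug 28, 2183.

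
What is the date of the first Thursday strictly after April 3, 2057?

April 5, 2057

Apr 3, 2057 is a Tuesday.
From Tuesday to the next Thursday is 2 days.
Apr 3, 2057 + 2 = Apr 5, 2057.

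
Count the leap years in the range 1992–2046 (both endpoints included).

Multiples of 4 in [1992,2046]: 14.
Of those, multiples of 100: 1 (not leap unless ÷400).
Multiples of 400: 1.
Leap years = 14 − 1 + 1 = 14.

14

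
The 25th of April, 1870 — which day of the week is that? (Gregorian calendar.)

Doomsday rule: the anchor day for the 1800s is Friday. For year 70: 70÷12 = 5 r 10, and 10÷4 = 2, so 5+10+2 = 17.
Friday + 17 ≡ Monday — that's 1870's doomsday.
In April the doomsday date is Apr 4.
Apr 25 is 21 days after Apr 4; 21 mod 7 = 0, so Monday + 0 = Monday.

Monday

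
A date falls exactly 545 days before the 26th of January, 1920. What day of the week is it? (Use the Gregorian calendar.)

First find the weekday of Jan 26, 1920. Doomsday rule: the anchor day for the 1900s is Wednesday. For year 20: 20÷12 = 1 r 8, and 8÷4 = 2, so 1+8+2 = 11.
Wednesday + 11 ≡ Sunday — that's 1920's doomsday.
In January the doomsday date is Jan 4 (1920 is a leap year (divisible by 4)).
Jan 26 is 22 days after Jan 4; 22 mod 7 = 1, so Sunday + 1 = Monday.
545 mod 7 = 6, so 545 days before a Monday is Monday − 6 = Tuesday.

Tuesday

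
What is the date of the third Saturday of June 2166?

June 21, 2166

June 1, 2166 is a Sunday.
The first Saturday is therefore June 7 (6 days later).
The third Saturday is 7 + 2×7 = June 21.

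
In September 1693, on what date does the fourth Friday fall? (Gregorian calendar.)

September 25, 1693

September 1, 1693 is a Tuesday.
The first Friday is therefore September 4 (3 days later).
The fourth Friday is 4 + 3×7 = September 25.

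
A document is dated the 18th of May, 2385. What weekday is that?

Saturday

Doomsday rule: the anchor day for the 2300s is Wednesday. For year 85: 85÷12 = 7 r 1, and 1÷4 = 0, so 7+1+0 = 8.
Wednesday + 8 ≡ Thursday — that's 2385's doomsday.
In May the doomsday date is May 9.
May 18 is 9 days after May 9; 9 mod 7 = 2, so Thursday + 2 = Saturday.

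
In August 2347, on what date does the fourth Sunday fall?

August 24, 2347

August 1, 2347 is a Friday.
The first Sunday is therefore August 3 (2 days later).
The fourth Sunday is 3 + 3×7 = August 24.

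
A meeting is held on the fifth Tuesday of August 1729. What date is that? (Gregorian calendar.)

August 1, 1729 is a Monday.
The first Tuesday is therefore August 2 (1 days later).
The fifth Tuesday is 2 + 4×7 = August 30.

August 30, 1729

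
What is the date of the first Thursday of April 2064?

April 1, 2064 is a Tuesday.
The first Thursday is therefore April 3 (2 days later).

April 3, 2064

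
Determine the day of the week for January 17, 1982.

Doomsday rule: the anchor day for the 1900s is Wednesday. For year 82: 82÷12 = 6 r 10, and 10÷4 = 2, so 6+10+2 = 18.
Wednesday + 18 ≡ Sunday — that's 1982's doomsday.
In January the doomsday date is Jan 3 (1982 is not a leap year).
Jan 17 is 14 days after Jan 3; 14 mod 7 = 0, so Sunday + 0 = Sunday.

Sunday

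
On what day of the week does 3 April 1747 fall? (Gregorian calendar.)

Doomsday rule: the anchor day for the 1700s is Sunday. For year 47: 47÷12 = 3 r 11, and 11÷4 = 2, so 3+11+2 = 16.
Sunday + 16 ≡ Tuesday — that's 1747's doomsday.
In April the doomsday date is Apr 4.
Apr 3 is 1 day before Apr 4; 1 mod 7 = 1, so Tuesday − 1 = Monday.

Monday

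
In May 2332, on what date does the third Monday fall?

May 1, 2332 is a Sunday.
The first Monday is therefore May 2 (1 days later).
The third Monday is 2 + 2×7 = May 16.

May 16, 2332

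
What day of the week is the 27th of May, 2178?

Wednesday

Doomsday rule: the anchor day for the 2100s is Sunday. For year 78: 78÷12 = 6 r 6, and 6÷4 = 1, so 6+6+1 = 13.
Sunday + 13 ≡ Saturday — that's 2178's doomsday.
In May the doomsday date is May 9.
May 27 is 18 days after May 9; 18 mod 7 = 4, so Saturday + 4 = Wednesday.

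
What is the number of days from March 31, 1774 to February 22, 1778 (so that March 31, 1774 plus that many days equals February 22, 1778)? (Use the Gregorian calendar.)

Mar 31, 1774 → Mar 31, 1775: 365 days.
Mar 31, 1775 → Mar 31, 1776: 366 days (Feb 29, 1776 is in that span).
Mar 31, 1776 → Mar 31, 1777: 365 days.
Mar 31, 1777 → Apr 30, 1777: 30 days (March has 31).
Apr 30, 1777 → May 30, 1777: 30 days (April has 30).
May 30, 1777 → Jun 30, 1777: 31 days (May has 31).
Jun 30, 1777 → Jul 30, 1777: 30 days (June has 30).
Jul 30, 1777 → Aug 30, 1777: 31 days (July has 31).
Aug 30, 1777 → Sep 30, 1777: 31 days (August has 31).
Sep 30, 1777 → Oct 30, 1777: 30 days (September has 30).
Oct 30, 1777 → Nov 30, 1777: 31 days (October has 31).
Nov 30, 1777 → Dec 30, 1777: 30 days (November has 30).
Dec 30, 1777 → Jan 30, 1778: 31 days (December has 31).
Jan 30, 1778 → Feb 22, 1778: 23 days.
Total: 1424 days.

1424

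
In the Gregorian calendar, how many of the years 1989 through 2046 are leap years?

14

Multiples of 4 in [1989,2046]: 14.
Of those, multiples of 100: 1 (not leap unless ÷400).
Multiples of 400: 1.
Leap years = 14 − 1 + 1 = 14.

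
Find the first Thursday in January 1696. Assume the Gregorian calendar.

January 1, 1696 is a Sunday.
The first Thursday is therefore January 5 (4 days later).

January 5, 1696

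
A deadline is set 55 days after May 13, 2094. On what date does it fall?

May has 31 days: +19 → Jun 1, 2094 (36 left).
Jun has 30 days: +30 → Jul 1, 2094 (6 left).
+6 → Jul 7, 2094.

July 7, 2094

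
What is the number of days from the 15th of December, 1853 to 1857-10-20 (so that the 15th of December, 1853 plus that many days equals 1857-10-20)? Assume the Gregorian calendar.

1405

Dec 15, 1853 → Dec 15, 1854: 365 days.
Dec 15, 1854 → Dec 15, 1855: 365 days.
Dec 15, 1855 → Dec 15, 1856: 366 days (Feb 29, 1856 is in that span).
Dec 15, 1856 → Jan 15, 1857: 31 days (December has 31).
Jan 15, 1857 → Feb 15, 1857: 31 days (January has 31).
Feb 15, 1857 → Mar 15, 1857: 28 days (February has 28).
Mar 15, 1857 → Apr 15, 1857: 31 days (March has 31).
Apr 15, 1857 → May 15, 1857: 30 days (April has 30).
May 15, 1857 → Jun 15, 1857: 31 days (May has 31).
Jun 15, 1857 → Jul 15, 1857: 30 days (June has 30).
Jul 15, 1857 → Aug 15, 1857: 31 days (July has 31).
Aug 15, 1857 → Sep 15, 1857: 31 days (August has 31).
Sep 15, 1857 → Oct 15, 1857: 30 days (September has 30).
Oct 15, 1857 → Oct 20, 1857: 5 days.
Total: 1405 days.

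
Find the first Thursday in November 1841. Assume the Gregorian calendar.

November 4, 1841

November 1, 1841 is a Monday.
The first Thursday is therefore November 4 (3 days later).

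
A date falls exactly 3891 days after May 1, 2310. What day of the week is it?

Saturday

First find the weekday of May 1, 2310. Doomsday rule: the anchor day for the 2300s is Wednesday. For year 10: 10÷12 = 0 r 10, and 10÷4 = 2, so 0+10+2 = 12.
Wednesday + 12 ≡ Monday — that's 2310's doomsday.
In May the doomsday date is May 9.
May 1 is 8 days before May 9; 8 mod 7 = 1, so Monday − 1 = Sunday.
3891 mod 7 = 6, so 3891 days after a Sunday is Sunday + 6 = Saturday.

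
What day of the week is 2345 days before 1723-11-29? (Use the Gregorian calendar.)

First find the weekday of Nov 29, 1723. Doomsday rule: the anchor day for the 1700s is Sunday. For year 23: 23÷12 = 1 r 11, and 11÷4 = 2, so 1+11+2 = 14.
Sunday + 14 ≡ Sunday — that's 1723's doomsday.
In November the doomsday date is Nov 7.
Nov 29 is 22 days after Nov 7; 22 mod 7 = 1, so Sunday + 1 = Monday.
2345 mod 7 = 0, so 2345 days before a Monday is Monday − 0 = Monday.

Monday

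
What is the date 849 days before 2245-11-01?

−365 (one year) → Nov 1, 2244 (484 left).
−366 (one year; includes Feb 29, 2244) → Nov 1, 2243 (118 left).
−1 → Oct 31, 2243 (end of Oct, 31 days; 117 left).
−31 → Sep 30, 2243 (end of Sep, 30 days; 86 left).
−30 → Aug 31, 2243 (end of Aug, 31 days; 56 left).
−31 → Jul 31, 2243 (end of Jul, 31 days; 25 left).
−25 → Jul 6, 2243.

July 6, 2243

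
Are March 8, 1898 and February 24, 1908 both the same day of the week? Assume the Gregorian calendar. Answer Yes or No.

From Mar 8, 1898 to Feb 24, 1908 is 3639 days.
3639 mod 7 = 6, so they are different weekdays.
(Mar 8, 1898 is a Tuesday; Feb 24, 1908 is a Monday.)

No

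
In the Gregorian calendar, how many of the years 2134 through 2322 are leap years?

Multiples of 4 in [2134,2322]: 47.
Of those, multiples of 100: 2 (not leap unless ÷400).
Multiples of 400: 0.
Leap years = 47 − 2 + 0 = 45.

45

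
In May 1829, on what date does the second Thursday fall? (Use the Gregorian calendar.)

May 14, 1829

May 1, 1829 is a Friday.
The first Thursday is therefore May 7 (6 days later).
The second Thursday is 7 + 1×7 = May 14.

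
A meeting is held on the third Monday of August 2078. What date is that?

August 1, 2078 is a Monday.
The first Monday is therefore August 1 (same day).
The third Monday is 1 + 2×7 = August 15.

August 15, 2078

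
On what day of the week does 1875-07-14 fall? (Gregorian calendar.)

Wednesday

Doomsday rule: the anchor day for the 1800s is Friday. For year 75: 75÷12 = 6 r 3, and 3÷4 = 0, so 6+3+0 = 9.
Friday + 9 ≡ Sunday — that's 1875's doomsday.
In July the doomsday date is Jul 11.
Jul 14 is 3 days after Jul 11; 3 mod 7 = 3, so Sunday + 3 = Wednesday.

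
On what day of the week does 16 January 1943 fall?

Doomsday rule: the anchor day for the 1900s is Wednesday. For year 43: 43÷12 = 3 r 7, and 7÷4 = 1, so 3+7+1 = 11.
Wednesday + 11 ≡ Sunday — that's 1943's doomsday.
In January the doomsday date is Jan 3 (1943 is not a leap year).
Jan 16 is 13 days after Jan 3; 13 mod 7 = 6, so Sunday + 6 = Saturday.

Saturday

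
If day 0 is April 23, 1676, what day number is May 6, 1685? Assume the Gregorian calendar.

3300

Apr 23, 1676 → Apr 23, 1677: 365 days.
Apr 23, 1677 → Apr 23, 1678: 365 days.
Apr 23, 1678 → Apr 23, 1679: 365 days.
Apr 23, 1679 → Apr 23, 1680: 366 days (Feb 29, 1680 is in that span).
Apr 23, 1680 → Apr 23, 1681: 365 days.
Apr 23, 1681 → Apr 23, 1682: 365 days.
Apr 23, 1682 → Apr 23, 1683: 365 days.
Apr 23, 1683 → Apr 23, 1684: 366 days (Feb 29, 1684 is in that span).
Apr 23, 1684 → May 23, 1684: 30 days (April has 30).
May 23, 1684 → Jun 23, 1684: 31 days (May has 31).
Jun 23, 1684 → Jul 23, 1684: 30 days (June has 30).
Jul 23, 1684 → Aug 23, 1684: 31 days (July has 31).
Aug 23, 1684 → Sep 23, 1684: 31 days (August has 31).
Sep 23, 1684 → Oct 23, 1684: 30 days (September has 30).
Oct 23, 1684 → Nov 23, 1684: 31 days (October has 31).
Nov 23, 1684 → Dec 23, 1684: 30 days (November has 30).
Dec 23, 1684 → Jan 23, 1685: 31 days (December has 31).
Jan 23, 1685 → Feb 23, 1685: 31 days (January has 31).
Feb 23, 1685 → Mar 23, 1685: 28 days (February has 28).
Mar 23, 1685 → Apr 23, 1685: 31 days (March has 31).
Apr 23, 1685 → May 6, 1685: 13 days.
Total: 3300 days.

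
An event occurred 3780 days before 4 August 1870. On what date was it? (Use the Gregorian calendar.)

March 29, 1860

−365 (one year) → Aug 4, 1869 (3415 left).
−365 (one year) → Aug 4, 1868 (3050 left).
−366 (one year; includes Feb 29, 1868) → Aug 4, 1867 (2684 left).
−365 (one year) → Aug 4, 1866 (2319 left).
−365 (one year) → Aug 4, 1865 (1954 left).
−365 (one year) → Aug 4, 1864 (1589 left).
−366 (one year; includes Feb 29, 1864) → Aug 4, 1863 (1223 left).
−365 (one year) → Aug 4, 1862 (858 left).
−365 (one year) → Aug 4, 1861 (493 left).
−365 (one year) → Aug 4, 1860 (128 left).
−4 → Jul 31, 1860 (end of Jul, 31 days; 124 left).
−31 → Jun 30, 1860 (end of Jun, 30 days; 93 left).
−30 → May 31, 1860 (end of May, 31 days; 63 left).
−31 → Apr 30, 1860 (end of Apr, 30 days; 32 left).
−30 → Mar 31, 1860 (end of Mar, 31 days; 2 left).
−2 → Mar 29, 1860.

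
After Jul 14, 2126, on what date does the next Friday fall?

Jul 14, 2126 is a Sunday.
From Sunday to the next Friday is 5 days.
Jul 14, 2126 + 5 = Jul 19, 2126.

July 19, 2126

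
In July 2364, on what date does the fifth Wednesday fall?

July 1, 2364 is a Wednesday.
The first Wednesday is therefore July 1 (same day).
The fifth Wednesday is 1 + 4×7 = July 29.

July 29, 2364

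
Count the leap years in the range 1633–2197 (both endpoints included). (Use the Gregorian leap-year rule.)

137

Multiples of 4 in [1633,2197]: 141.
Of those, multiples of 100: 5 (not leap unless ÷400).
Multiples of 400: 1.
Leap years = 141 − 5 + 1 = 137.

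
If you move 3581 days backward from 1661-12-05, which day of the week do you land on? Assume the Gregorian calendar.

Dec 5, 1661 is a Monday.
3581 mod 7 = 4, so 3581 days before a Monday is Monday − 4 = Thursday.

Thursday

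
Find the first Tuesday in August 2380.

August 1, 2380 is a Friday.
The first Tuesday is therefore August 5 (4 days later).

August 5, 2380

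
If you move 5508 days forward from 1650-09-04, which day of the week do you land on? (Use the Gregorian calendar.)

First find the weekday of Sep 4, 1650. Doomsday rule: the anchor day for the 1600s is Tuesday. For year 50: 50÷12 = 4 r 2, and 2÷4 = 0, so 4+2+0 = 6.
Tuesday + 6 ≡ Monday — that's 1650's doomsday.
In September the doomsday date is Sep 5.
Sep 4 is 1 day before Sep 5; 1 mod 7 = 1, so Monday − 1 = Sunday.
5508 mod 7 = 6, so 5508 days after a Sunday is Sunday + 6 = Saturday.

Saturday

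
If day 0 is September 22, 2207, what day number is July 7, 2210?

Sep 22, 2207 → Sep 22, 2208: 366 days (Feb 29, 2208 is in that span).
Sep 22, 2208 → Sep 22, 2209: 365 days.
Sep 22, 2209 → Oct 22, 2209: 30 days (September has 30).
Oct 22, 2209 → Nov 22, 2209: 31 days (October has 31).
Nov 22, 2209 → Dec 22, 2209: 30 days (November has 30).
Dec 22, 2209 → Jan 22, 2210: 31 days (December has 31).
Jan 22, 2210 → Feb 22, 2210: 31 days (January has 31).
Feb 22, 2210 → Mar 22, 2210: 28 days (February has 28).
Mar 22, 2210 → Apr 22, 2210: 31 days (March has 31).
Apr 22, 2210 → May 22, 2210: 30 days (April has 30).
May 22, 2210 → Jun 22, 2210: 31 days (May has 31).
Jun 22, 2210 → Jul 7, 2210: 15 days.
Total: 1019 days.

1019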